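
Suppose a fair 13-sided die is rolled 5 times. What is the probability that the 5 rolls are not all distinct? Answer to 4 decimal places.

0.5840

P(all 5 different) = 13/13 · 12/13 · ··· · 9/13 ≈ 0.4160.
P(at least two equal) = 1 − 0.4160 = 0.5840.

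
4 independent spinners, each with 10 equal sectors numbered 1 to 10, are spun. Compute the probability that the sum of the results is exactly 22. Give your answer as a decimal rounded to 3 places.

0.067

There are 10^4 = 10000 equally likely outcomes.
The number of ordered 4-tuples from {1,…,10} summing to 22 is 670.
P(sum = 22) = 670/10000 = 67/1000 ≈ 0.067.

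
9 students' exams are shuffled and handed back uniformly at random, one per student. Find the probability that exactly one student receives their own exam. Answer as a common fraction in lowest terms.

2119/5760

Choose which one is fixed: C(9,1) = 9 ways.
The remaining 8 must have no fixed point: D(8) = 14833.
P = 9·14833/362880 = 2119/5760.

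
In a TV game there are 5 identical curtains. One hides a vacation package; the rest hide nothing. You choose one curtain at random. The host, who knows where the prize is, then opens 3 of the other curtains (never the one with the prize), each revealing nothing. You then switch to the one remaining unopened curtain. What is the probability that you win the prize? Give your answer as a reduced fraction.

4/5

Your original curtain holds the prize with probability 1/5, so the other 4 collectively hold it with probability 4/5.
The host can always find 3 empty curtains to open, so the reveals don't change that 4/5; it is now spread over the 1 remaining unopened curtain.
P(win by switching) = (4/5) · (1/1) = 4/5.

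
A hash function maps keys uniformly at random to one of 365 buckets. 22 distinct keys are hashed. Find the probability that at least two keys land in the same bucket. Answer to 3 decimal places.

It's easier to compute the probability that all 22 are distinct.
P(all distinct) = 365/365 · 364/365 · ··· · 344/365 ≈ 0.524.
So the probability of at least one match is 1 − 0.524 = 0.476.

0.476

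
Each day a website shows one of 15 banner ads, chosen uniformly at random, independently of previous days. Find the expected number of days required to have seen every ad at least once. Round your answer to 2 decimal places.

After i distinct types are collected, each trial gives a new one with probability (15−i)/15, so the expected wait for the next new type is 15/(15−i).
E = 15/15 + 15/14 + 15/13 + 15/12 + 15/11 + 15/10 + 15/9 + 15/8 + 15/7 + 15/6 + 15/5 + 15/4 + 15/3 + 15/2 + 15/1 = 1195757/24024 ≈ 49.77.

49.77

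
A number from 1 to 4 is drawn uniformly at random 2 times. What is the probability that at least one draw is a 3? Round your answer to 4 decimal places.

P(no draw is a 3) = (3/4)^2 ≈ 0.5625.
P(at least one) = 1 − 0.5625 = 0.4375.

0.4375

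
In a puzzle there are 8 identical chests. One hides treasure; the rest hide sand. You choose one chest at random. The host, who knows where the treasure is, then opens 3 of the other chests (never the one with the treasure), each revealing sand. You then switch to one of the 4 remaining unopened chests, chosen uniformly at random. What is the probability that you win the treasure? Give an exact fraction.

7/32

Your original chest holds the treasure with probability 1/8, so the other 7 collectively hold it with probability 7/8.
The host can always find 3 empty chests to open, so the reveals don't change that 7/8; it is now spread over the 4 remaining unopened chests.
P(win by switching) = (7/8) · (1/4) = 7/32.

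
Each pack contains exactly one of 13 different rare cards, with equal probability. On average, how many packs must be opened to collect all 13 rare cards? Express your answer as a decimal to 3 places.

41.342

After i distinct types are collected, each trial gives a new one with probability (13−i)/13, so the expected wait for the next new type is 13/(13−i).
E = 13/13 + 13/12 + 13/11 + 13/10 + 13/9 + 13/8 + 13/7 + 13/6 + 13/5 + 13/4 + 13/3 + 13/2 + 13/1 = 1145993/27720 ≈ 41.342.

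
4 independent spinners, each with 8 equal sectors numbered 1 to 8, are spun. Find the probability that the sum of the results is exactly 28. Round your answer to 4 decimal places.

0.0085

There are 8^4 = 4096 equally likely outcomes.
The number of ordered 4-tuples from {1,…,8} summing to 28 is 35.
P(sum = 28) = 35/4096 ≈ 0.0085.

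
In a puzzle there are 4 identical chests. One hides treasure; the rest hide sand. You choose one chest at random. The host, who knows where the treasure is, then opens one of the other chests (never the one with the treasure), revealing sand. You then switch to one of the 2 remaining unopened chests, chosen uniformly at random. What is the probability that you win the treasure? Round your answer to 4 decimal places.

Your original chest holds the treasure with probability 1/4, so the other 3 collectively hold it with probability 3/4.
The host can always find an empty chest to open, so this doesn't change that 3/4; it is now spread over the 2 remaining unopened chests.
P(win by switching) = (3/4) · (1/2) = 3/8 ≈ 0.3750.

0.3750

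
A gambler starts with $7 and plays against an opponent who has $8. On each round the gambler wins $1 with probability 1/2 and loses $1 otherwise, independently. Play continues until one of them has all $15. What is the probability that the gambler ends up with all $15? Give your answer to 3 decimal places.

0.467

With a fair step, P(i) = ½P(i−1) + ½P(i+1) with P(0)=0, P(15)=1 has the linear solution P(i) = i/15.
P(7) = 7/15 ≈ 0.467.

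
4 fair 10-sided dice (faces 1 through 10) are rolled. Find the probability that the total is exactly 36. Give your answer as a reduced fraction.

There are 10^4 = 10000 equally likely outcomes.
The number of ordered 4-tuples from {1,…,10} summing to 36 is 35.
P(sum = 36) = 35/10000 = 7/2000.

7/2000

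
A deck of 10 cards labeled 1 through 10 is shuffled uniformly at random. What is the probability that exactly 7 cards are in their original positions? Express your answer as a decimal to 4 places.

Choose which 7 of the 10 are fixed: C(10,7) = 120 ways.
The remaining 3 must have no fixed point: D(3) = 2.
P = 120·2/3628800 = 1/15120 ≈ 0.0001.

0.0001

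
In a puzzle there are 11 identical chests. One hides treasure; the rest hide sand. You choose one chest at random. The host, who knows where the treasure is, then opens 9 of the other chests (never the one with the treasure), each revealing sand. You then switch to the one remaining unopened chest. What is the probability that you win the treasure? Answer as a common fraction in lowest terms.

Your original chest holds the treasure with probability 1/11, so the other 10 collectively hold it with probability 10/11.
The host can always find 9 empty chests to open, so the reveals don't change that 10/11; it is now spread over the 1 remaining unopened chest.
P(win by switching) = (10/11) · (1/1) = 10/11.

10/11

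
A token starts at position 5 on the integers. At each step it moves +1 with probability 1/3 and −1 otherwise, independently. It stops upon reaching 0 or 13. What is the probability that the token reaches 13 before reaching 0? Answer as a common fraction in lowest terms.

31/8191

Let r = q/p = (2/3)/(1/3) = 2. The recurrence P(i) = p·P(i+1) + q·P(i−1) with P(0)=0, P(13)=1 gives P(i) = (1 − r^i)/(1 − r^13).
P(5) = (1 − (2)^5) / (1 − (2)^13) = 31/8191.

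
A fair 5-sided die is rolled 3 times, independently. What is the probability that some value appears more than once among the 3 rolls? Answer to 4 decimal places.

P(all 3 different) = 5/5 · 4/5 · ··· · 3/5 ≈ 0.4800.
P(at least two equal) = 1 − 0.4800 = 0.5200.

0.5200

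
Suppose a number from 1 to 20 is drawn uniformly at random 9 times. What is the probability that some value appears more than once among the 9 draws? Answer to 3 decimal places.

0.881

P(all 9 different) = 20/20 · 19/20 · ··· · 12/20 ≈ 0.119.
P(at least two equal) = 1 − 0.119 = 0.881.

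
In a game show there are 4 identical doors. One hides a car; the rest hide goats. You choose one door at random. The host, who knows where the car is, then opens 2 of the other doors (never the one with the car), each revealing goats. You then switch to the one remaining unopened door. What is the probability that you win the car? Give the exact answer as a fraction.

Your original door holds the car with probability 1/4, so the other 3 collectively hold it with probability 3/4.
The host can always find 2 empty doors to open, so the reveals don't change that 3/4; it is now spread over the 1 remaining unopened door.
P(win by switching) = (3/4) · (1/1) = 3/4.

3/4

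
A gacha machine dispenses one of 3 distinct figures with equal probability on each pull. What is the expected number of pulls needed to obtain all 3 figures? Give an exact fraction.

After i distinct types are collected, each trial gives a new one with probability (3−i)/3, so the expected wait for the next new type is 3/(3−i).
E = 3/3 + 3/2 + 3/1 = 11/2.

11/2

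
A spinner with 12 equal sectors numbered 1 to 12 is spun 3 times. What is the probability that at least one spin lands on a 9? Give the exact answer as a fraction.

P(no spin lands on a 9) = (11/12)^3 = 1331/1728.
P(at least one) = 1 − 1331/1728 = 397/1728.

397/1728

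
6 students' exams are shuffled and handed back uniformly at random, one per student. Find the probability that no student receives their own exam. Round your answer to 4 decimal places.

This is the derangement probability: permutations of 6 with no fixed point.
D(6) = 6! · (1 − 1/1! + 1/2! − ··· + (−1)^6/6!) = 265.
P = 265/720 = 53/144 ≈ 0.3681.

0.3681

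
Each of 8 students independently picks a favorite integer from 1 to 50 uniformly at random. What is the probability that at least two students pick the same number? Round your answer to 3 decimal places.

0.446

It's easier to compute the probability that all 8 are distinct.
P(all distinct) = 50/50 · 49/50 · ··· · 43/50 ≈ 0.554.
So the probability of at least one match is 1 − 0.554 = 0.446.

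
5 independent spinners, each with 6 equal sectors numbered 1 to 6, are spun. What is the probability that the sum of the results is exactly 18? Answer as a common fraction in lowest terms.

There are 6^5 = 7776 equally likely outcomes.
The number of ordered 5-tuples from {1,…,6} summing to 18 is 780.
P(sum = 18) = 780/7776 = 65/648.

65/648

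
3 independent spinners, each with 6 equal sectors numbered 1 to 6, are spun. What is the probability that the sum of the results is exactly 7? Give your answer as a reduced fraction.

There are 6^3 = 216 equally likely outcomes.
The number of ordered 3-tuples from {1,…,6} summing to 7 is 15.
P(sum = 7) = 15/216 = 5/72.

5/72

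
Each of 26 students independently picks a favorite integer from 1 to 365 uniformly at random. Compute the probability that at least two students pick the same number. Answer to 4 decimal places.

It's easier to compute the probability that all 26 are distinct.
P(all distinct) = 365/365 · 364/365 · ··· · 340/365 ≈ 0.4018.
So the probability of at least one match is 1 − 0.4018 = 0.5982.

0.5982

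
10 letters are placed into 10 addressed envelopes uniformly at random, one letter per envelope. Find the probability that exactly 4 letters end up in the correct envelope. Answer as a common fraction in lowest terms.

Choose which 4 of the 10 are fixed: C(10,4) = 210 ways.
The remaining 6 must have no fixed point: D(6) = 265.
P = 210·265/3628800 = 53/3456.

53/3456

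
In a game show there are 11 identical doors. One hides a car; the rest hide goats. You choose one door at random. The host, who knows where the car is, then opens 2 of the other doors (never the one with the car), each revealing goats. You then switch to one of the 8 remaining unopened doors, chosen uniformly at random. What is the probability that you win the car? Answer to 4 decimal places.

Your original door holds the car with probability 1/11, so the other 10 collectively hold it with probability 10/11.
The host can always find 2 empty doors to open, so the reveals don't change that 10/11; it is now spread over the 8 remaining unopened doors.
P(win by switching) = (10/11) · (1/8) = 5/44 ≈ 0.1136.

0.1136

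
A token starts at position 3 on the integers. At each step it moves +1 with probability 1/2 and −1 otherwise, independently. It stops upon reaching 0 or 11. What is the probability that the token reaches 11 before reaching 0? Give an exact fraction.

With a fair step, P(i) = ½P(i−1) + ½P(i+1) with P(0)=0, P(11)=1 has the linear solution P(i) = i/11.
P(3) = 3/11.

3/11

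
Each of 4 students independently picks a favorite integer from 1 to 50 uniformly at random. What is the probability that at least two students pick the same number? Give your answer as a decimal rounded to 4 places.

It's easier to compute the probability that all 4 are distinct.
P(all distinct) = 50/50 · 49/50 · ··· · 47/50 ≈ 0.8844.
So the probability of at least one match is 1 − 0.8844 = 0.1156.

0.1156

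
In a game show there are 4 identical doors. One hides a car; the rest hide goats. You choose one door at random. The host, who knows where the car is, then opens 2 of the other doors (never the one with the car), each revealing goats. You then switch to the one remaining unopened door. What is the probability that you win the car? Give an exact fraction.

Your original door holds the car with probability 1/4, so the other 3 collectively hold it with probability 3/4.
The host can always find 2 empty doors to open, so the reveals don't change that 3/4; it is now spread over the 1 remaining unopened door.
P(win by switching) = (3/4) · (1/1) = 3/4.

3/4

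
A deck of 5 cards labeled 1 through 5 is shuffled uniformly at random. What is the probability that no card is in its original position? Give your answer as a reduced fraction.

This is the derangement probability: permutations of 5 with no fixed point.
D(5) = 5! · (1 − 1/1! + 1/2! − ··· + (−1)^5/5!) = 44.
P = 44/120 = 11/30.

11/30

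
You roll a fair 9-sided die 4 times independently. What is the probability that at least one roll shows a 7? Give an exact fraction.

P(no roll shows a 7) = (8/9)^4 = 4096/6561.
P(at least one) = 1 − 4096/6561 = 2465/6561.

2465/6561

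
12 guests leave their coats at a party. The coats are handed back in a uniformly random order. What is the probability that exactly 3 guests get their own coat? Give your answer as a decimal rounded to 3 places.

Choose which 3 of the 12 are fixed: C(12,3) = 220 ways.
The remaining 9 must have no fixed point: D(9) = 133496.
P = 220·133496/479001600 = 16687/272160 ≈ 0.061.

0.061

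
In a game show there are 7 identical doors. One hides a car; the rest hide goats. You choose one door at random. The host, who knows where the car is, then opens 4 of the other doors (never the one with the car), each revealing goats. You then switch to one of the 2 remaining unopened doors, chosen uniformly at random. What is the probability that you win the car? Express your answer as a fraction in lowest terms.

Your original door holds the car with probability 1/7, so the other 6 collectively hold it with probability 6/7.
The host can always find 4 empty doors to open, so the reveals don't change that 6/7; it is now spread over the 2 remaining unopened doors.
P(win by switching) = (6/7) · (1/2) = 3/7.

3/7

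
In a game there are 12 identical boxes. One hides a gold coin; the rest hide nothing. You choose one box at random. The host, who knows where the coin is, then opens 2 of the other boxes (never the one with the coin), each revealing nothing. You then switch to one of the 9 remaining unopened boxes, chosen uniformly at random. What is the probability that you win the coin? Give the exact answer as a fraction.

Your original box holds the coin with probability 1/12, so the other 11 collectively hold it with probability 11/12.
The host can always find 2 empty boxes to open, so the reveals don't change that 11/12; it is now spread over the 9 remaining unopened boxes.
P(win by switching) = (11/12) · (1/9) = 11/108.

11/108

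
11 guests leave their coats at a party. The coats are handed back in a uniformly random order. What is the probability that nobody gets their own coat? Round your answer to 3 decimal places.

This is the derangement probability: permutations of 11 with no fixed point.
D(11) = 11! · (1 − 1/1! + 1/2! − ··· + (−1)^11/11!) = 14684570.
P = 14684570/39916800 = 1468457/3991680 ≈ 0.368.

0.368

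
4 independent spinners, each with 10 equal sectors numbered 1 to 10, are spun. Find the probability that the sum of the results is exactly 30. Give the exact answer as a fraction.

There are 10^4 = 10000 equally likely outcomes.
The number of ordered 4-tuples from {1,…,10} summing to 30 is 282.
P(sum = 30) = 282/10000 = 141/5000.

141/5000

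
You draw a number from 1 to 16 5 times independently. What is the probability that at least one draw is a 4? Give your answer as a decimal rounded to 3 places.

0.276

P(no draw is a 4) = (15/16)^5 ≈ 0.724.
P(at least one) = 1 − 0.724 = 0.276.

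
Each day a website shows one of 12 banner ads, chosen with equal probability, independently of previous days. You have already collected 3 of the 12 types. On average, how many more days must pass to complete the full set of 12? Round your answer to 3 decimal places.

33.948

Starting from 3 distinct types, each trial gives a new one with probability (12−i)/12 when i types are held, so the wait for the next new type is 12/(12−i).
E = 12/9 + 12/8 + 12/7 + 12/6 + 12/5 + 12/4 + 12/3 + 12/2 + 12/1 = 7129/210 ≈ 33.948.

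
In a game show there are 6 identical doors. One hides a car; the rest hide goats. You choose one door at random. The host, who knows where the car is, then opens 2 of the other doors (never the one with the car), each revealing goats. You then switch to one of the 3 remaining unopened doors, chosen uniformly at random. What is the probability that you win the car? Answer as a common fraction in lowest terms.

5/18

Your original door holds the car with probability 1/6, so the other 5 collectively hold it with probability 5/6.
The host can always find 2 empty doors to open, so the reveals don't change that 5/6; it is now spread over the 3 remaining unopened doors.
P(win by switching) = (5/6) · (1/3) = 5/18.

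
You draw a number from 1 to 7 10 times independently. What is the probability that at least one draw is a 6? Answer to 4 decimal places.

0.7859

P(no draw is a 6) = (6/7)^10 ≈ 0.2141.
P(at least one) = 1 − 0.2141 = 0.7859.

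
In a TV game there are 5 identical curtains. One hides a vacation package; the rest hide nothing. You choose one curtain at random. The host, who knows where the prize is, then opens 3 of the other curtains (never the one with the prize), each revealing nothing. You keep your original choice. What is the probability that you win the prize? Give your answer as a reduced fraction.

1/5

The host can always open 3 empty curtains regardless of your choice, so the reveals give no information about your original curtain.
P(win by staying) = 1/5.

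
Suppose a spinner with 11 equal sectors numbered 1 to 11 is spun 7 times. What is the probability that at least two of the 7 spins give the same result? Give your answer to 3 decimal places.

P(all 7 different) = 11/11 · 10/11 · ··· · 5/11 ≈ 0.085.
P(at least two equal) = 1 − 0.085 = 0.915.

0.915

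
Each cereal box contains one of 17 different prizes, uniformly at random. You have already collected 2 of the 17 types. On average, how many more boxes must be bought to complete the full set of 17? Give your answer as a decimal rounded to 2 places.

Starting from 2 distinct types, each trial gives a new one with probability (17−i)/17 when i types are held, so the wait for the next new type is 17/(17−i).
E = 17/15 + 17/14 + 17/13 + 17/12 + 17/11 + 17/10 + 17/9 + 17/8 + 17/7 + 17/6 + 17/5 + 17/4 + 17/3 + 17/2 + 17/1 = 20327869/360360 ≈ 56.41.

56.41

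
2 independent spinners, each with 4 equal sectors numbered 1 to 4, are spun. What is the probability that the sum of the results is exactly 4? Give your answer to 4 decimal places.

0.1875

There are 4^2 = 16 equally likely outcomes.
The number of ordered 2-tuples from {1,…,4} summing to 4 is 3.
P(sum = 4) = 3/16 ≈ 0.1875.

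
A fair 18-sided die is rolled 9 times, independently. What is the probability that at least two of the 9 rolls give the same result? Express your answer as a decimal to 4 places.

0.9111

P(all 9 different) = 18/18 · 17/18 · ··· · 10/18 ≈ 0.0889.
P(at least two equal) = 1 − 0.0889 = 0.9111.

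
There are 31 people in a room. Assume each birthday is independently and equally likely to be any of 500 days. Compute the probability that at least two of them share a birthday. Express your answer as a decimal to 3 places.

0.613

It's easier to compute the probability that all 31 are distinct.
P(all distinct) = 500/500 · 499/500 · ··· · 470/500 ≈ 0.387.
So the probability of at least one match is 1 − 0.387 = 0.613.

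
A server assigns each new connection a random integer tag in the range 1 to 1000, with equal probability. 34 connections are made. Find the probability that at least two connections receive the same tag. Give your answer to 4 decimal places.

It's easier to compute the probability that all 34 are distinct.
P(all distinct) = 1000/1000 · 999/1000 · ··· · 967/1000 ≈ 0.5670.
So the probability of at least one match is 1 − 0.5670 = 0.4330.

0.4330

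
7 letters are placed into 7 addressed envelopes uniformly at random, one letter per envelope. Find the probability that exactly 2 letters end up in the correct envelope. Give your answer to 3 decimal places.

Choose which 2 of the 7 are fixed: C(7,2) = 21 ways.
The remaining 5 must have no fixed point: D(5) = 44.
P = 21·44/5040 = 11/60 ≈ 0.183.

0.183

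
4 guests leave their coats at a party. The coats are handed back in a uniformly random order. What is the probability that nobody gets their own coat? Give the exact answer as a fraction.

3/8

This is the derangement probability: permutations of 4 with no fixed point.
D(4) = 4! · (1 − 1/1! + 1/2! − ··· + (−1)^4/4!) = 9.
P = 9/24 = 3/8.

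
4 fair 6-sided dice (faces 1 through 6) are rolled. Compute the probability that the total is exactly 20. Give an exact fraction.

35/1296

There are 6^4 = 1296 equally likely outcomes.
The number of ordered 4-tuples from {1,…,6} summing to 20 is 35.
P(sum = 20) = 35/1296.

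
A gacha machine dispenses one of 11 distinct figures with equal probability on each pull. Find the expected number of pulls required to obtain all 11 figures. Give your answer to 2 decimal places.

After i distinct types are collected, each trial gives a new one with probability (11−i)/11, so the expected wait for the next new type is 11/(11−i).
E = 11/11 + 11/10 + 11/9 + 11/8 + 11/7 + 11/6 + 11/5 + 11/4 + 11/3 + 11/2 + 11/1 = 83711/2520 ≈ 33.22.

33.22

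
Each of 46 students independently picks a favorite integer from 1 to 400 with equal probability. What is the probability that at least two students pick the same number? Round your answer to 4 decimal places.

It's easier to compute the probability that all 46 are distinct.
P(all distinct) = 400/400 · 399/400 · ··· · 355/400 ≈ 0.0678.
So the probability of at least one match is 1 − 0.0678 = 0.9322.

0.9322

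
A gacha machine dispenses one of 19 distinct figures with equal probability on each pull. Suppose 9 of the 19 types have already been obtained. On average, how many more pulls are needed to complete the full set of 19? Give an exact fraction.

140239/2520

Starting from 9 distinct types, each trial gives a new one with probability (19−i)/19 when i types are held, so the wait for the next new type is 19/(19−i).
E = 19/10 + 19/9 + 19/8 + 19/7 + 19/6 + 19/5 + 19/4 + 19/3 + 19/2 + 19/1 = 140239/2520.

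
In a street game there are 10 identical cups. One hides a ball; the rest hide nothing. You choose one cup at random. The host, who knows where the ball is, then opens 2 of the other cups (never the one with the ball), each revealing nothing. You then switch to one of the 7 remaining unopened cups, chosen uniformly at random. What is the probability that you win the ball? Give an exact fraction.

9/70

Your original cup holds the ball with probability 1/10, so the other 9 collectively hold it with probability 9/10.
The host can always find 2 empty cups to open, so the reveals don't change that 9/10; it is now spread over the 7 remaining unopened cups.
P(win by switching) = (9/10) · (1/7) = 9/70.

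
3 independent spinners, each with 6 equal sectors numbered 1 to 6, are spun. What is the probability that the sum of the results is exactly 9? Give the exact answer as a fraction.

There are 6^3 = 216 equally likely outcomes.
The number of ordered 3-tuples from {1,…,6} summing to 9 is 25.
P(sum = 9) = 25/216.

25/216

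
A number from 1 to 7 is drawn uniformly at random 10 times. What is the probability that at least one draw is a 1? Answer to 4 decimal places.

P(no draw is a 1) = (6/7)^10 ≈ 0.2141.
P(at least one) = 1 − 0.2141 = 0.7859.

0.7859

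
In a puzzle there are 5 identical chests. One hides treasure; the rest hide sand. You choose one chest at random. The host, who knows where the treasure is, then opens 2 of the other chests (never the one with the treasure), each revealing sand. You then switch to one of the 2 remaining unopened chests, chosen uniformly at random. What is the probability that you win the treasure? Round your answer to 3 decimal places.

Your original chest holds the treasure with probability 1/5, so the other 4 collectively hold it with probability 4/5.
The host can always find 2 empty chests to open, so the reveals don't change that 4/5; it is now spread over the 2 remaining unopened chests.
P(win by switching) = (4/5) · (1/2) = 2/5 ≈ 0.400.

0.400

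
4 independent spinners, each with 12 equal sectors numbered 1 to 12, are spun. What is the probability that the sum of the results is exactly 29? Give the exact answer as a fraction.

There are 12^4 = 20736 equally likely outcomes.
The number of ordered 4-tuples from {1,…,12} summing to 29 is 1060.
P(sum = 29) = 1060/20736 = 265/5184.

265/5184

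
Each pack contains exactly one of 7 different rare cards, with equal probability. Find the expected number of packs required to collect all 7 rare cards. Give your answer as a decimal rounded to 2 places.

After i distinct types are collected, each trial gives a new one with probability (7−i)/7, so the expected wait for the next new type is 7/(7−i).
E = 7/7 + 7/6 + 7/5 + 7/4 + 7/3 + 7/2 + 7/1 = 363/20 ≈ 18.15.

18.15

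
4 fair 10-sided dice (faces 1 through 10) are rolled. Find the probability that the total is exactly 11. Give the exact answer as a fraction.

There are 10^4 = 10000 equally likely outcomes.
The number of ordered 4-tuples from {1,…,10} summing to 11 is 120.
P(sum = 11) = 120/10000 = 3/250.

3/250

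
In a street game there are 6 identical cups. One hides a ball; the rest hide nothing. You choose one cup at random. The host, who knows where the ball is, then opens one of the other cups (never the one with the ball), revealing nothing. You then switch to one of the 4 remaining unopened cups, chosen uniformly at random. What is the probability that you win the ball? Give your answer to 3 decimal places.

Your original cup holds the ball with probability 1/6, so the other 5 collectively hold it with probability 5/6.
The host can always find an empty cup to open, so this doesn't change that 5/6; it is now spread over the 4 remaining unopened cups.
P(win by switching) = (5/6) · (1/4) = 5/24 ≈ 0.208.

0.208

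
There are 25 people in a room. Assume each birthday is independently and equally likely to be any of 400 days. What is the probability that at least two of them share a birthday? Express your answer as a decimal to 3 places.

0.535

It's easier to compute the probability that all 25 are distinct.
P(all distinct) = 400/400 · 399/400 · ··· · 376/400 ≈ 0.465.
So the probability of at least one match is 1 − 0.465 = 0.535.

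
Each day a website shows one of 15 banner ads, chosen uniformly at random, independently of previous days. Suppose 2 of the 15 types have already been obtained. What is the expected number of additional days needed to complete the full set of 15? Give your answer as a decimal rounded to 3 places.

Starting from 2 distinct types, each trial gives a new one with probability (15−i)/15 when i types are held, so the wait for the next new type is 15/(15−i).
E = 15/13 + 15/12 + 15/11 + 15/10 + 15/9 + 15/8 + 15/7 + 15/6 + 15/5 + 15/4 + 15/3 + 15/2 + 15/1 = 1145993/24024 ≈ 47.702.

47.702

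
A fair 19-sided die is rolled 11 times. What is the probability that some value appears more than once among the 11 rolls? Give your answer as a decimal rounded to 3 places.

0.974

P(all 11 different) = 19/19 · 18/19 · ··· · 9/19 ≈ 0.026.
P(at least two equal) = 1 − 0.026 = 0.974.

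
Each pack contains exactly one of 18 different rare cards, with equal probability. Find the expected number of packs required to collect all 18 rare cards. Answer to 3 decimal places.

62.912

After i distinct types are collected, each trial gives a new one with probability (18−i)/18, so the expected wait for the next new type is 18/(18−i).
E = 18/18 + 18/17 + 18/16 + 18/15 + 18/14 + 18/13 + 18/12 + 18/11 + 18/10 + 18/9 + 18/8 + 18/7 + 18/6 + 18/5 + 18/4 + 18/3 + 18/2 + 18/1 = 42822903/680680 ≈ 62.912.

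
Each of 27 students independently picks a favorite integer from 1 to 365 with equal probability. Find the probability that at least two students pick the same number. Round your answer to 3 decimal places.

0.627

It's easier to compute the probability that all 27 are distinct.
P(all distinct) = 365/365 · 364/365 · ··· · 339/365 ≈ 0.373.
So the probability of at least one match is 1 − 0.373 = 0.627.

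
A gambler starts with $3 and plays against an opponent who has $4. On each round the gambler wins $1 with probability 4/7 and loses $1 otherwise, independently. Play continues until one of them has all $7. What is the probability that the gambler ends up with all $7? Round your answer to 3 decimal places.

0.667

Let r = q/p = (3/7)/(4/7) = 3/4. The recurrence P(i) = p·P(i+1) + q·P(i−1) with P(0)=0, P(7)=1 gives P(i) = (1 − r^i)/(1 − r^7).
P(3) = (1 − (3/4)^3) / (1 − (3/4)^7) = 9472/14197 ≈ 0.667.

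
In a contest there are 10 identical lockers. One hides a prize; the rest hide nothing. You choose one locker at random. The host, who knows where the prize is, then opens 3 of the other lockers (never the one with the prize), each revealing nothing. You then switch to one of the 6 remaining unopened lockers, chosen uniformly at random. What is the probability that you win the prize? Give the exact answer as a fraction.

3/20

Your original locker holds the prize with probability 1/10, so the other 9 collectively hold it with probability 9/10.
The host can always find 3 empty lockers to open, so the reveals don't change that 9/10; it is now spread over the 6 remaining unopened lockers.
P(win by switching) = (9/10) · (1/6) = 3/20.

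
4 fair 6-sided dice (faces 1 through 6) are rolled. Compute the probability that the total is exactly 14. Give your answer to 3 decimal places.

0.113

There are 6^4 = 1296 equally likely outcomes.
The number of ordered 4-tuples from {1,…,6} summing to 14 is 146.
P(sum = 14) = 146/1296 = 73/648 ≈ 0.113.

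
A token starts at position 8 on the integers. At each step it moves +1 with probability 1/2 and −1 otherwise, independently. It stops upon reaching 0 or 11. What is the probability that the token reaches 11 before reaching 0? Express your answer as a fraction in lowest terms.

8/11

With a fair step, P(i) = ½P(i−1) + ½P(i+1) with P(0)=0, P(11)=1 has the linear solution P(i) = i/11.
P(8) = 8/11.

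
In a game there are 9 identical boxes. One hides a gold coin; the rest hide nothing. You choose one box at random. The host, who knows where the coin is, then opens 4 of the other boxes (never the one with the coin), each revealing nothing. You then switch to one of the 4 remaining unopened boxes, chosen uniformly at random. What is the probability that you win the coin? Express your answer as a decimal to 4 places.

Your original box holds the coin with probability 1/9, so the other 8 collectively hold it with probability 8/9.
The host can always find 4 empty boxes to open, so the reveals don't change that 8/9; it is now spread over the 4 remaining unopened boxes.
P(win by switching) = (8/9) · (1/4) = 2/9 ≈ 0.2222.

0.2222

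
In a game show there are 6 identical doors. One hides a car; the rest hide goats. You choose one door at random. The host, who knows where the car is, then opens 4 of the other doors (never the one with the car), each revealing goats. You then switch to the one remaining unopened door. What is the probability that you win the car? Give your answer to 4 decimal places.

0.8333

Your original door holds the car with probability 1/6, so the other 5 collectively hold it with probability 5/6.
The host can always find 4 empty doors to open, so the reveals don't change that 5/6; it is now spread over the 1 remaining unopened door.
P(win by switching) = (5/6) · (1/1) = 5/6 ≈ 0.8333.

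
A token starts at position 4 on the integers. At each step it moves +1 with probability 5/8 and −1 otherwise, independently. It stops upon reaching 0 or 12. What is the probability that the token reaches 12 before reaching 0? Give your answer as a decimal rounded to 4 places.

Let r = q/p = (3/8)/(5/8) = 3/5. The recurrence P(i) = p·P(i+1) + q·P(i−1) with P(0)=0, P(12)=1 gives P(i) = (1 − r^i)/(1 − r^12).
P(4) = (1 − (3/5)^4) / (1 − (3/5)^12) = 390625/447811 ≈ 0.8723.

0.8723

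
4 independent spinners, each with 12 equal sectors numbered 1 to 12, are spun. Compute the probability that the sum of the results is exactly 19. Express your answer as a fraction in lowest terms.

There are 12^4 = 20736 equally likely outcomes.
The number of ordered 4-tuples from {1,…,12} summing to 19 is 736.
P(sum = 19) = 736/20736 = 23/648.

23/648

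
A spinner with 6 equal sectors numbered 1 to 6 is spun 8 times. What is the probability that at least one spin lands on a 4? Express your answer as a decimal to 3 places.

0.767

P(no spin lands on a 4) = (5/6)^8 ≈ 0.233.
P(at least one) = 1 − 0.233 = 0.767.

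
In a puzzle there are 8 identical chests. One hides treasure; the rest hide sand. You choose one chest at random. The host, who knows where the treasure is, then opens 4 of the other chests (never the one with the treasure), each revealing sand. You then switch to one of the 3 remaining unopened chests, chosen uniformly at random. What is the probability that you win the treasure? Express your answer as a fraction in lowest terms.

Your original chest holds the treasure with probability 1/8, so the other 7 collectively hold it with probability 7/8.
The host can always find 4 empty chests to open, so the reveals don't change that 7/8; it is now spread over the 3 remaining unopened chests.
P(win by switching) = (7/8) · (1/3) = 7/24.

7/24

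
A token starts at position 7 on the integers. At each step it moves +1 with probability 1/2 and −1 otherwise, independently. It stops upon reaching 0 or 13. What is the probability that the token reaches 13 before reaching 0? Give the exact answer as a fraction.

With a fair step, P(i) = ½P(i−1) + ½P(i+1) with P(0)=0, P(13)=1 has the linear solution P(i) = i/13.
P(7) = 7/13.

7/13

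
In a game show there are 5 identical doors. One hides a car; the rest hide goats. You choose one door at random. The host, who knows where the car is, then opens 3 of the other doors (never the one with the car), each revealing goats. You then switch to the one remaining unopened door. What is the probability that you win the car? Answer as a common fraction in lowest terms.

4/5

Your original door holds the car with probability 1/5, so the other 4 collectively hold it with probability 4/5.
The host can always find 3 empty doors to open, so the reveals don't change that 4/5; it is now spread over the 1 remaining unopened door.
P(win by switching) = (4/5) · (1/1) = 4/5.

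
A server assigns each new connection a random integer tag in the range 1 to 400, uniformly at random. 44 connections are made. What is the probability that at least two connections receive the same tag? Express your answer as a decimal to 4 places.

It's easier to compute the probability that all 44 are distinct.
P(all distinct) = 400/400 · 399/400 · ··· · 357/400 ≈ 0.0858.
So the probability of at least one match is 1 − 0.0858 = 0.9142.

0.9142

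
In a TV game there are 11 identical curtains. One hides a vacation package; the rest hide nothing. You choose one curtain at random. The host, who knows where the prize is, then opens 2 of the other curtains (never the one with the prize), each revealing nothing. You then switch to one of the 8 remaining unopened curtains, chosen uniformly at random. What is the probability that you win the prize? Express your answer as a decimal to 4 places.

Your original curtain holds the prize with probability 1/11, so the other 10 collectively hold it with probability 10/11.
The host can always find 2 empty curtains to open, so the reveals don't change that 10/11; it is now spread over the 8 remaining unopened curtains.
P(win by switching) = (10/11) · (1/8) = 5/44 ≈ 0.1136.

0.1136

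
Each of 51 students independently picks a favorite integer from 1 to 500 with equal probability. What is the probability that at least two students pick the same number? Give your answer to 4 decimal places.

It's easier to compute the probability that all 51 are distinct.
P(all distinct) = 500/500 · 499/500 · ··· · 450/500 ≈ 0.0713.
So the probability of at least one match is 1 − 0.0713 = 0.9287.

0.9287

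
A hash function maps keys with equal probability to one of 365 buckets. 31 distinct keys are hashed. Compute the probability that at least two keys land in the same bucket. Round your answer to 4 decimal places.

0.7305

It's easier to compute the probability that all 31 are distinct.
P(all distinct) = 365/365 · 364/365 · ··· · 335/365 ≈ 0.2695.
So the probability of at least one match is 1 − 0.2695 = 0.7305.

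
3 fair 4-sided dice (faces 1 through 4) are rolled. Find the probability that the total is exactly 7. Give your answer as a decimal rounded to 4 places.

There are 4^3 = 64 equally likely outcomes.
The number of ordered 3-tuples from {1,…,4} summing to 7 is 12.
P(sum = 7) = 12/64 = 3/16 ≈ 0.1875.

0.1875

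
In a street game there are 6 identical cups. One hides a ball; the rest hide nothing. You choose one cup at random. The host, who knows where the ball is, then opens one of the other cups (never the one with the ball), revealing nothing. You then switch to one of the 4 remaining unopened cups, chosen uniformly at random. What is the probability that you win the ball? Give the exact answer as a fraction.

Your original cup holds the ball with probability 1/6, so the other 5 collectively hold it with probability 5/6.
The host can always find an empty cup to open, so this doesn't change that 5/6; it is now spread over the 4 remaining unopened cups.
P(win by switching) = (5/6) · (1/4) = 5/24.

5/24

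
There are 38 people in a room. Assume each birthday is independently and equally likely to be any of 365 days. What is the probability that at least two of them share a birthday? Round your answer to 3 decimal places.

0.864

It's easier to compute the probability that all 38 are distinct.
P(all distinct) = 365/365 · 364/365 · ··· · 328/365 ≈ 0.136.
So the probability of at least one match is 1 − 0.136 = 0.864.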